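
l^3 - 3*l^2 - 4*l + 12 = (l - 3)*(l - 2)*(l + 2)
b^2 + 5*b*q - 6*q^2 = (b - q)*(b + 6*q)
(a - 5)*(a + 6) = a^2 + a - 30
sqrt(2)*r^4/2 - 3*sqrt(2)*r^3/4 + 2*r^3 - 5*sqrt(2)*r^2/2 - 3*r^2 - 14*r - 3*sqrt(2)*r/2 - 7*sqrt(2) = (r - 7/2)*(r + 2)*(r + sqrt(2))*(sqrt(2)*r/2 + 1)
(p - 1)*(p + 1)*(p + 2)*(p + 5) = p^4 + 7*p^3 + 9*p^2 - 7*p - 10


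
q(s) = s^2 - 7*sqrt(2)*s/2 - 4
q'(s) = 2*s - 7*sqrt(2)/2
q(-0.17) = -3.13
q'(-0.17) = -5.29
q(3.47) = -9.13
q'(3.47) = 1.99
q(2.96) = -9.89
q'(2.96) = 0.97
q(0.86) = -7.52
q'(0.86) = -3.23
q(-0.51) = -1.22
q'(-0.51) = -5.97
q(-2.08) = 10.62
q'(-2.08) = -9.11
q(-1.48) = 5.52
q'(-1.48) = -7.91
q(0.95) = -7.80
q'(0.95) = -3.05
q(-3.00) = 19.85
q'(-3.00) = -10.95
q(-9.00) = 121.55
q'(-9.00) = -22.95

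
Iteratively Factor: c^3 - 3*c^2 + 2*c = (c)*(c^2 - 3*c + 2) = c*(c - 1)*(c - 2)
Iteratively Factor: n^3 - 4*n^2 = (n - 4)*(n^2) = n*(n - 4)*(n)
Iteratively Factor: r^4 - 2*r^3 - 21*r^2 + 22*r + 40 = (r + 4)*(r^3 - 6*r^2 + 3*r + 10) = (r + 1)*(r + 4)*(r^2 - 7*r + 10) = (r - 5)*(r + 1)*(r + 4)*(r - 2)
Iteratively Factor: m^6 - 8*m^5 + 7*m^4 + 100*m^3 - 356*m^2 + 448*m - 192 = (m - 2)*(m^5 - 6*m^4 - 5*m^3 + 90*m^2 - 176*m + 96) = (m - 2)^2*(m^4 - 4*m^3 - 13*m^2 + 64*m - 48) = (m - 2)^2*(m + 4)*(m^3 - 8*m^2 + 19*m - 12) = (m - 2)^2*(m - 1)*(m + 4)*(m^2 - 7*m + 12) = (m - 3)*(m - 2)^2*(m - 1)*(m + 4)*(m - 4)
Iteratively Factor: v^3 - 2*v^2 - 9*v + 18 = (v + 3)*(v^2 - 5*v + 6) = (v - 3)*(v + 3)*(v - 2)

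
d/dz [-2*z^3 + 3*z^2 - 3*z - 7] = -6*z^2 + 6*z - 3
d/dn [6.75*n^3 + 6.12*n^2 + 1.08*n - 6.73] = 20.25*n^2 + 12.24*n + 1.08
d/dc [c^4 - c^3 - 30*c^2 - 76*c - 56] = 4*c^3 - 3*c^2 - 60*c - 76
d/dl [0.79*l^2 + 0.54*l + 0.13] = 1.58*l + 0.54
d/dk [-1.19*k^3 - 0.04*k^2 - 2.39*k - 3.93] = -3.57*k^2 - 0.08*k - 2.39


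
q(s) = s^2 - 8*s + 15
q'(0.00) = -8.00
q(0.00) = 15.00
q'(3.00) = -2.00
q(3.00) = 0.00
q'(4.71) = 1.42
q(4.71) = -0.50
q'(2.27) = -3.46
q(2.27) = 1.99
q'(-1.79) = -11.58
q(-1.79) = 32.52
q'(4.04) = 0.08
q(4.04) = -1.00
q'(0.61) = -6.78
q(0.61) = 10.49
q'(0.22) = -7.56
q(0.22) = 13.29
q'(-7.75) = -23.50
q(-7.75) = 137.06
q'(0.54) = -6.92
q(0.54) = 10.97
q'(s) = 2*s - 8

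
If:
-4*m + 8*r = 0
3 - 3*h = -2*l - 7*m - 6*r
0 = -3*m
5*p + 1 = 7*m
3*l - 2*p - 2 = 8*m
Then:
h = 61/45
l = 8/15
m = 0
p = -1/5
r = 0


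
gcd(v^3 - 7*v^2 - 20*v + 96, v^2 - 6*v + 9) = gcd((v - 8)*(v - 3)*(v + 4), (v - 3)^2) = v - 3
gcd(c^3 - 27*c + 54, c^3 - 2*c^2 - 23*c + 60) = c - 3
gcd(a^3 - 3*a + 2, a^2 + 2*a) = a + 2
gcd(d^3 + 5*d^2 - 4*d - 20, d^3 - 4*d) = d^2 - 4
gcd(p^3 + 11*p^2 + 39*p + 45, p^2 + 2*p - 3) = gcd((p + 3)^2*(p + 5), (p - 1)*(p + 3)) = p + 3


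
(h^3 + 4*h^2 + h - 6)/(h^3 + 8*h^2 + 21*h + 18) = (h - 1)/(h + 3)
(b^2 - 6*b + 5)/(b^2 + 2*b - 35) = (b - 1)/(b + 7)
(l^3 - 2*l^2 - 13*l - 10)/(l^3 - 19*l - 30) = (l + 1)/(l + 3)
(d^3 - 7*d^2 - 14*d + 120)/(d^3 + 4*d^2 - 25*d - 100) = (d - 6)/(d + 5)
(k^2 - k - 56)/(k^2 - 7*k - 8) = (k + 7)/(k + 1)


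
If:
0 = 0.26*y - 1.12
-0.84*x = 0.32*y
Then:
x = -1.64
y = 4.31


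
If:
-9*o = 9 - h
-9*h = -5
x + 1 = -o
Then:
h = 5/9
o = -76/81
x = -5/81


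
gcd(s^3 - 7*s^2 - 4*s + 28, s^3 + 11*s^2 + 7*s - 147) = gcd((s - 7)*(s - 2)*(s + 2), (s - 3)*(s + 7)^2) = 1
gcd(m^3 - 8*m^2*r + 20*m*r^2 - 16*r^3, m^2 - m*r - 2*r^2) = -m + 2*r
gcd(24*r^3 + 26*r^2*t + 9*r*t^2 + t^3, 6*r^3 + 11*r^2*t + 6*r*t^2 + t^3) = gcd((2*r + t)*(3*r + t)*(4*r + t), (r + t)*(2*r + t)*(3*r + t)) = 6*r^2 + 5*r*t + t^2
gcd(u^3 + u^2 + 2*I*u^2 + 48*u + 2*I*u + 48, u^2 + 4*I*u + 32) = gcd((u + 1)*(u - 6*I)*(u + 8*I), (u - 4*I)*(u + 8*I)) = u + 8*I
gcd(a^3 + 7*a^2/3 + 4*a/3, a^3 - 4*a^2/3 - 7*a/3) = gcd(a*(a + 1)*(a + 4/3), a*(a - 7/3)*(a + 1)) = a^2 + a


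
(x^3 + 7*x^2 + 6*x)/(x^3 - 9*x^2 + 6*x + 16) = x*(x + 6)/(x^2 - 10*x + 16)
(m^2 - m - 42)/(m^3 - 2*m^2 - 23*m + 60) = (m^2 - m - 42)/(m^3 - 2*m^2 - 23*m + 60)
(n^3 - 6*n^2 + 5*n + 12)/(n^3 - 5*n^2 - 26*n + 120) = (n^2 - 2*n - 3)/(n^2 - n - 30)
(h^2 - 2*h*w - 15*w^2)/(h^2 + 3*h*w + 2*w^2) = (h^2 - 2*h*w - 15*w^2)/(h^2 + 3*h*w + 2*w^2)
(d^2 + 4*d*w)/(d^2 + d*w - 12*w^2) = d/(d - 3*w)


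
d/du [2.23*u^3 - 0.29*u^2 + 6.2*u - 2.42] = 6.69*u^2 - 0.58*u + 6.2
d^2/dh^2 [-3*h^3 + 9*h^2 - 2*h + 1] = 18 - 18*h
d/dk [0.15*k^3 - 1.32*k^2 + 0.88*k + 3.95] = 0.45*k^2 - 2.64*k + 0.88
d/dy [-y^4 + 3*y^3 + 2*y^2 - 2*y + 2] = -4*y^3 + 9*y^2 + 4*y - 2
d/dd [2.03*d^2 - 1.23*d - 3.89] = 4.06*d - 1.23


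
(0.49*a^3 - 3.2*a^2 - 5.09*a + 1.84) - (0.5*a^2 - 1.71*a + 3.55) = 0.49*a^3 - 3.7*a^2 - 3.38*a - 1.71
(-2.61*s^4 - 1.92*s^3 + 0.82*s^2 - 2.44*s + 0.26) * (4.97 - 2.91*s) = 7.5951*s^5 - 7.3845*s^4 - 11.9286*s^3 + 11.1758*s^2 - 12.8834*s + 1.2922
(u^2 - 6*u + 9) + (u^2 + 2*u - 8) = 2*u^2 - 4*u + 1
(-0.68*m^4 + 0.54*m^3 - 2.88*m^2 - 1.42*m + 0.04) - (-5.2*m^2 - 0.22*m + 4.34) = -0.68*m^4 + 0.54*m^3 + 2.32*m^2 - 1.2*m - 4.3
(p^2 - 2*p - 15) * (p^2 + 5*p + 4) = p^4 + 3*p^3 - 21*p^2 - 83*p - 60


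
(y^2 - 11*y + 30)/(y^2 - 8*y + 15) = (y - 6)/(y - 3)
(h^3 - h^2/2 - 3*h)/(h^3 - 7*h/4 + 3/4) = 2*h*(h - 2)/(2*h^2 - 3*h + 1)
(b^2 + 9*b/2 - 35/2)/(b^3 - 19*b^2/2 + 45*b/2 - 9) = (2*b^2 + 9*b - 35)/(2*b^3 - 19*b^2 + 45*b - 18)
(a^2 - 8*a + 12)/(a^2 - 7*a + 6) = (a - 2)/(a - 1)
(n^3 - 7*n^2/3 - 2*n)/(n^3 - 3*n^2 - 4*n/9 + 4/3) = 3*n/(3*n - 2)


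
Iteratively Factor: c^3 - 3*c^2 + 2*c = (c - 2)*(c^2 - c) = c*(c - 2)*(c - 1)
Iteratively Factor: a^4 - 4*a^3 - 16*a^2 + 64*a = (a - 4)*(a^3 - 16*a) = a*(a - 4)*(a^2 - 16) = a*(a - 4)*(a + 4)*(a - 4)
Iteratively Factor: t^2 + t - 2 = (t - 1)*(t + 2)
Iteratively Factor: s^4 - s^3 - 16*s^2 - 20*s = (s + 2)*(s^3 - 3*s^2 - 10*s) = (s + 2)^2*(s^2 - 5*s) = (s - 5)*(s + 2)^2*(s)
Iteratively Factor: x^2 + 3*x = (x)*(x + 3)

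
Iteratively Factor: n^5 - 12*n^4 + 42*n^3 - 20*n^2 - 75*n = (n + 1)*(n^4 - 13*n^3 + 55*n^2 - 75*n) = (n - 3)*(n + 1)*(n^3 - 10*n^2 + 25*n) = (n - 5)*(n - 3)*(n + 1)*(n^2 - 5*n) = n*(n - 5)*(n - 3)*(n + 1)*(n - 5)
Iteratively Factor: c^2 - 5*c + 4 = (c - 1)*(c - 4)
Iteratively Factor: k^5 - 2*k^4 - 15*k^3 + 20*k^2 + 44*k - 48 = (k + 3)*(k^4 - 5*k^3 + 20*k - 16) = (k + 2)*(k + 3)*(k^3 - 7*k^2 + 14*k - 8) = (k - 2)*(k + 2)*(k + 3)*(k^2 - 5*k + 4) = (k - 2)*(k - 1)*(k + 2)*(k + 3)*(k - 4)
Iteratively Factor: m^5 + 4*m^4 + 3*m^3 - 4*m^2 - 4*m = (m + 2)*(m^4 + 2*m^3 - m^2 - 2*m) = (m + 1)*(m + 2)*(m^3 + m^2 - 2*m) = (m + 1)*(m + 2)^2*(m^2 - m) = (m - 1)*(m + 1)*(m + 2)^2*(m)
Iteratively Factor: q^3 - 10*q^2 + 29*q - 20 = (q - 5)*(q^2 - 5*q + 4) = (q - 5)*(q - 4)*(q - 1)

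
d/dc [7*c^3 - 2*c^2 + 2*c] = 21*c^2 - 4*c + 2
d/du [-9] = 0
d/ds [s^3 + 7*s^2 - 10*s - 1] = 3*s^2 + 14*s - 10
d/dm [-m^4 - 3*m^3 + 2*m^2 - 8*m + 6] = -4*m^3 - 9*m^2 + 4*m - 8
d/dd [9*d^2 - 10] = 18*d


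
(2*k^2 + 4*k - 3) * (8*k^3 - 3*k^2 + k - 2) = 16*k^5 + 26*k^4 - 34*k^3 + 9*k^2 - 11*k + 6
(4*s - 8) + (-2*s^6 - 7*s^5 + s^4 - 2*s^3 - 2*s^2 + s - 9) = -2*s^6 - 7*s^5 + s^4 - 2*s^3 - 2*s^2 + 5*s - 17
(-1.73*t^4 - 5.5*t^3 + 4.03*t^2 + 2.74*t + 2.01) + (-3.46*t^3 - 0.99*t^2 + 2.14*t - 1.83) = -1.73*t^4 - 8.96*t^3 + 3.04*t^2 + 4.88*t + 0.18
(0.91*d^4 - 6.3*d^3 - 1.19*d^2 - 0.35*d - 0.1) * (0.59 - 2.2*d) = -2.002*d^5 + 14.3969*d^4 - 1.099*d^3 + 0.0679000000000001*d^2 + 0.0135*d - 0.059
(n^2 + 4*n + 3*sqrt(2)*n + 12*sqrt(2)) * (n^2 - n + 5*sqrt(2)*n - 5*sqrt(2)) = n^4 + 3*n^3 + 8*sqrt(2)*n^3 + 26*n^2 + 24*sqrt(2)*n^2 - 32*sqrt(2)*n + 90*n - 120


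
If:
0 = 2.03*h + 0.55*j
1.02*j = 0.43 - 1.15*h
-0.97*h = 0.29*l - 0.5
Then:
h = -0.16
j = 0.61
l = 2.27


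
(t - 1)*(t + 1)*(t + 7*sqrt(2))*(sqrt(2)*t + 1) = sqrt(2)*t^4 + 15*t^3 + 6*sqrt(2)*t^2 - 15*t - 7*sqrt(2)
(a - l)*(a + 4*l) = a^2 + 3*a*l - 4*l^2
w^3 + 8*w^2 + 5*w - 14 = (w - 1)*(w + 2)*(w + 7)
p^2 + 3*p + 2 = (p + 1)*(p + 2)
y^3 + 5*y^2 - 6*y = y*(y - 1)*(y + 6)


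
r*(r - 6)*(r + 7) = r^3 + r^2 - 42*r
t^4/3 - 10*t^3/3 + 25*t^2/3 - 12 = (t/3 + 1/3)*(t - 6)*(t - 3)*(t - 2)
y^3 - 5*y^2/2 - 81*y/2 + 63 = (y - 7)*(y - 3/2)*(y + 6)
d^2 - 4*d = d*(d - 4)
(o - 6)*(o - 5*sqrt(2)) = o^2 - 5*sqrt(2)*o - 6*o + 30*sqrt(2)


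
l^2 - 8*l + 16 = (l - 4)^2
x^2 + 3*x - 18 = (x - 3)*(x + 6)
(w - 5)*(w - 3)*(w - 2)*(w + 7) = w^4 - 3*w^3 - 39*w^2 + 187*w - 210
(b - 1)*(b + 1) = b^2 - 1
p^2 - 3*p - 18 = (p - 6)*(p + 3)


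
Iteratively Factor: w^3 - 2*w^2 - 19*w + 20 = (w - 5)*(w^2 + 3*w - 4) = (w - 5)*(w - 1)*(w + 4)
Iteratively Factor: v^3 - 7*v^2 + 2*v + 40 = (v + 2)*(v^2 - 9*v + 20) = (v - 5)*(v + 2)*(v - 4)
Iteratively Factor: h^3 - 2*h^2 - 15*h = (h + 3)*(h^2 - 5*h) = (h - 5)*(h + 3)*(h)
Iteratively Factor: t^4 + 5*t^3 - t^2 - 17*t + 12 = (t - 1)*(t^3 + 6*t^2 + 5*t - 12) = (t - 1)*(t + 4)*(t^2 + 2*t - 3) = (t - 1)^2*(t + 4)*(t + 3)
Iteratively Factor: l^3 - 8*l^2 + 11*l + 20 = (l - 4)*(l^2 - 4*l - 5) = (l - 4)*(l + 1)*(l - 5)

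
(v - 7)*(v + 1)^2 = v^3 - 5*v^2 - 13*v - 7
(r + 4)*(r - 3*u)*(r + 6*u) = r^3 + 3*r^2*u + 4*r^2 - 18*r*u^2 + 12*r*u - 72*u^2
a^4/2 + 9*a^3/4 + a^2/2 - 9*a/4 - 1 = (a/2 + 1/2)*(a - 1)*(a + 1/2)*(a + 4)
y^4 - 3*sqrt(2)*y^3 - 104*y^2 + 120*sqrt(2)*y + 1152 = (y - 8*sqrt(2))*(y - 3*sqrt(2))*(y + 2*sqrt(2))*(y + 6*sqrt(2))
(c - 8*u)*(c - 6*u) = c^2 - 14*c*u + 48*u^2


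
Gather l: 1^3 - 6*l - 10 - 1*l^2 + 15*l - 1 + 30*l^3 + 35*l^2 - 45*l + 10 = 30*l^3 + 34*l^2 - 36*l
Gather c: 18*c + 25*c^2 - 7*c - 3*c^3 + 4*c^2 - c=-3*c^3 + 29*c^2 + 10*c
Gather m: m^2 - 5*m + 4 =m^2 - 5*m + 4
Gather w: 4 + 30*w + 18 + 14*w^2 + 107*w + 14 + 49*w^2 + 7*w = 63*w^2 + 144*w + 36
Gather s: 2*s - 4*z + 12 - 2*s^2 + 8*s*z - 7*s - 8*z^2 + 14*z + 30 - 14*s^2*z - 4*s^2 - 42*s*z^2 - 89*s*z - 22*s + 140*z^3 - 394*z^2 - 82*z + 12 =s^2*(-14*z - 6) + s*(-42*z^2 - 81*z - 27) + 140*z^3 - 402*z^2 - 72*z + 54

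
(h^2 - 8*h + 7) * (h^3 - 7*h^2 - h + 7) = h^5 - 15*h^4 + 62*h^3 - 34*h^2 - 63*h + 49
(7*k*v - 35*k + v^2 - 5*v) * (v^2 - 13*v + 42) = 7*k*v^3 - 126*k*v^2 + 749*k*v - 1470*k + v^4 - 18*v^3 + 107*v^2 - 210*v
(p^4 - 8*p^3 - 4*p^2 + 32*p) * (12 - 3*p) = -3*p^5 + 36*p^4 - 84*p^3 - 144*p^2 + 384*p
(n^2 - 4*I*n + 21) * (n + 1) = n^3 + n^2 - 4*I*n^2 + 21*n - 4*I*n + 21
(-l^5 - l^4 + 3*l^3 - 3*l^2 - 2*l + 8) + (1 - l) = -l^5 - l^4 + 3*l^3 - 3*l^2 - 3*l + 9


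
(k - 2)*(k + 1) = k^2 - k - 2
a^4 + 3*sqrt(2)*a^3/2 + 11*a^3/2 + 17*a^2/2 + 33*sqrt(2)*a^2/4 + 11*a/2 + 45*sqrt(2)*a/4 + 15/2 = (a + 5/2)*(a + 3)*(a + sqrt(2)/2)*(a + sqrt(2))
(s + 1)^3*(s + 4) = s^4 + 7*s^3 + 15*s^2 + 13*s + 4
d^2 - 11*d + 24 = (d - 8)*(d - 3)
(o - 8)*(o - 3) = o^2 - 11*o + 24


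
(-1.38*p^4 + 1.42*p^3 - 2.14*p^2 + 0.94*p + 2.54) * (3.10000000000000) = -4.278*p^4 + 4.402*p^3 - 6.634*p^2 + 2.914*p + 7.874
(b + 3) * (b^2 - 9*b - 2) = b^3 - 6*b^2 - 29*b - 6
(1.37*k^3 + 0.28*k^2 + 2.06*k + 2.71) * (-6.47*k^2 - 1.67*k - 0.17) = -8.8639*k^5 - 4.0995*k^4 - 14.0287*k^3 - 21.0215*k^2 - 4.8759*k - 0.4607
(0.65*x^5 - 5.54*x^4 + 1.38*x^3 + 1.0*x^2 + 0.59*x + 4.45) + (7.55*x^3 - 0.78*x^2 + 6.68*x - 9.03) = 0.65*x^5 - 5.54*x^4 + 8.93*x^3 + 0.22*x^2 + 7.27*x - 4.58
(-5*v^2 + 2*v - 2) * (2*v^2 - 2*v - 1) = -10*v^4 + 14*v^3 - 3*v^2 + 2*v + 2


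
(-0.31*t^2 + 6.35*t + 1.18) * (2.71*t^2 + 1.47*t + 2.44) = -0.8401*t^4 + 16.7528*t^3 + 11.7759*t^2 + 17.2286*t + 2.8792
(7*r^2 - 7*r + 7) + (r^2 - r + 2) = 8*r^2 - 8*r + 9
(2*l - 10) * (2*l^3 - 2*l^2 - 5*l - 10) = 4*l^4 - 24*l^3 + 10*l^2 + 30*l + 100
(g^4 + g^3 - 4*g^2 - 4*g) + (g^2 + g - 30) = g^4 + g^3 - 3*g^2 - 3*g - 30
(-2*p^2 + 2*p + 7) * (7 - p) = 2*p^3 - 16*p^2 + 7*p + 49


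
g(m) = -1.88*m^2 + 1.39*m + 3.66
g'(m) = 1.39 - 3.76*m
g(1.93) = -0.66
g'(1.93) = -5.87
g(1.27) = 2.39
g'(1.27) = -3.39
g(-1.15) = -0.42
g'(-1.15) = 5.71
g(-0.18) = 3.35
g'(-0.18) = 2.07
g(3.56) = -15.22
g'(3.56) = -12.00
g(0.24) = 3.89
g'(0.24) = 0.49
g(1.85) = -0.20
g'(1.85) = -5.57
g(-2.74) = -14.26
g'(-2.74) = 11.69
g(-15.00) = -440.19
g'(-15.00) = 57.79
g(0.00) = 3.66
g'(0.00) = 1.39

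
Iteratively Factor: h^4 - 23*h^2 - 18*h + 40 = (h - 1)*(h^3 + h^2 - 22*h - 40) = (h - 1)*(h + 2)*(h^2 - h - 20) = (h - 5)*(h - 1)*(h + 2)*(h + 4)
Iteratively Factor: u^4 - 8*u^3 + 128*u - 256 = (u - 4)*(u^3 - 4*u^2 - 16*u + 64) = (u - 4)^2*(u^2 - 16) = (u - 4)^3*(u + 4)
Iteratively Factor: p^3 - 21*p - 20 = (p - 5)*(p^2 + 5*p + 4) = (p - 5)*(p + 1)*(p + 4)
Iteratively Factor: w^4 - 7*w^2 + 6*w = (w + 3)*(w^3 - 3*w^2 + 2*w) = w*(w + 3)*(w^2 - 3*w + 2) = w*(w - 1)*(w + 3)*(w - 2)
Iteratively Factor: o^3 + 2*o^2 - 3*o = (o + 3)*(o^2 - o) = (o - 1)*(o + 3)*(o)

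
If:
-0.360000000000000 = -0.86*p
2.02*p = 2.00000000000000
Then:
No Solution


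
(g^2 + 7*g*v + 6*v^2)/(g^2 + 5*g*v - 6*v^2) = (-g - v)/(-g + v)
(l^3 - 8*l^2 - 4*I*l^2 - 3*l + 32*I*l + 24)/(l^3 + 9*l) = (l^2 - l*(8 + I) + 8*I)/(l*(l + 3*I))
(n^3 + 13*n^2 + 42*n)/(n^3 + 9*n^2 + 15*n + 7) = n*(n + 6)/(n^2 + 2*n + 1)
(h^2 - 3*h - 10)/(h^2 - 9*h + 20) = (h + 2)/(h - 4)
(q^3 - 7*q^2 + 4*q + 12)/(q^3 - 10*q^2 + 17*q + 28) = (q^2 - 8*q + 12)/(q^2 - 11*q + 28)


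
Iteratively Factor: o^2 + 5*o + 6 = (o + 3)*(o + 2)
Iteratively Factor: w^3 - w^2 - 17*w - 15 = (w - 5)*(w^2 + 4*w + 3) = (w - 5)*(w + 3)*(w + 1)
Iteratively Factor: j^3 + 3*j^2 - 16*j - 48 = (j + 3)*(j^2 - 16) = (j + 3)*(j + 4)*(j - 4)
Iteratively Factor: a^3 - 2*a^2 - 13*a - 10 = (a + 1)*(a^2 - 3*a - 10) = (a - 5)*(a + 1)*(a + 2)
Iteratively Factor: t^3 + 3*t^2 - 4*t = (t - 1)*(t^2 + 4*t) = t*(t - 1)*(t + 4)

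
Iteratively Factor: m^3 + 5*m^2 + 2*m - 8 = (m - 1)*(m^2 + 6*m + 8) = (m - 1)*(m + 2)*(m + 4)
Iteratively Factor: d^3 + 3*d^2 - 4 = (d - 1)*(d^2 + 4*d + 4) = (d - 1)*(d + 2)*(d + 2)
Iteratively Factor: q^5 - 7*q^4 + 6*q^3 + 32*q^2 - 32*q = (q - 4)*(q^4 - 3*q^3 - 6*q^2 + 8*q) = (q - 4)*(q + 2)*(q^3 - 5*q^2 + 4*q) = (q - 4)^2*(q + 2)*(q^2 - q) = (q - 4)^2*(q - 1)*(q + 2)*(q)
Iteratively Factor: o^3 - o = (o + 1)*(o^2 - o) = o*(o + 1)*(o - 1)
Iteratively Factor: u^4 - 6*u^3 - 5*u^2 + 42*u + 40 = (u - 5)*(u^3 - u^2 - 10*u - 8) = (u - 5)*(u + 2)*(u^2 - 3*u - 4) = (u - 5)*(u + 1)*(u + 2)*(u - 4)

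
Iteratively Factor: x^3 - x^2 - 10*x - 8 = (x + 1)*(x^2 - 2*x - 8) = (x - 4)*(x + 1)*(x + 2)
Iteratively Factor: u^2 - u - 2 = (u + 1)*(u - 2)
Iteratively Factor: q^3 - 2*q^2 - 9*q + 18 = (q - 3)*(q^2 + q - 6) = (q - 3)*(q - 2)*(q + 3)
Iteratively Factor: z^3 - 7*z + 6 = (z - 1)*(z^2 + z - 6) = (z - 2)*(z - 1)*(z + 3)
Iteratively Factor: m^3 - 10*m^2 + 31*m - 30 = (m - 5)*(m^2 - 5*m + 6) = (m - 5)*(m - 2)*(m - 3)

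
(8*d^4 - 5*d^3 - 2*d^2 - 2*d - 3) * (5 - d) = -8*d^5 + 45*d^4 - 23*d^3 - 8*d^2 - 7*d - 15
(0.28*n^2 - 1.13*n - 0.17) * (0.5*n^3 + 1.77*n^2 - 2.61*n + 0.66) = 0.14*n^5 - 0.0693999999999999*n^4 - 2.8159*n^3 + 2.8332*n^2 - 0.3021*n - 0.1122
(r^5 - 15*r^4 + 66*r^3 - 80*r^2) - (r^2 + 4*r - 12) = r^5 - 15*r^4 + 66*r^3 - 81*r^2 - 4*r + 12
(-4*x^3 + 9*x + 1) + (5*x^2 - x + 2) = -4*x^3 + 5*x^2 + 8*x + 3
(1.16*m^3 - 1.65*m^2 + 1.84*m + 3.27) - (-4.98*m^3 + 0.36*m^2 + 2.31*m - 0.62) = 6.14*m^3 - 2.01*m^2 - 0.47*m + 3.89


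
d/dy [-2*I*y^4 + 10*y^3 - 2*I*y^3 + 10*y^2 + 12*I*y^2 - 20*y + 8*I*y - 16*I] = -8*I*y^3 + y^2*(30 - 6*I) + y*(20 + 24*I) - 20 + 8*I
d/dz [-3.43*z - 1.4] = -3.43000000000000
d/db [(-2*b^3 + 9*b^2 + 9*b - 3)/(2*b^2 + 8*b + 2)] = (-2*b^4 - 16*b^3 + 21*b^2 + 24*b + 21)/(2*(b^4 + 8*b^3 + 18*b^2 + 8*b + 1))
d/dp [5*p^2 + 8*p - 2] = 10*p + 8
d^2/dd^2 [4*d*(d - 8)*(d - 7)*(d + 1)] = 48*d^2 - 336*d + 328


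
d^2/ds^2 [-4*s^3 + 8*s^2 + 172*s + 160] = 16 - 24*s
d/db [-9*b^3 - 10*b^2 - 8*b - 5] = -27*b^2 - 20*b - 8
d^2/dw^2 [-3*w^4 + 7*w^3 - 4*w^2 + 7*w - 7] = -36*w^2 + 42*w - 8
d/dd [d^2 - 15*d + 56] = 2*d - 15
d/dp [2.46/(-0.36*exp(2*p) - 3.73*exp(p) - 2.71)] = (1.7712*exp(p) + 9.1758)*exp(p)/(0.36*exp(2*p) + 3.73*exp(p) + 2.71)^2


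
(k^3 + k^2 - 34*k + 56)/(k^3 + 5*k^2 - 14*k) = (k - 4)/k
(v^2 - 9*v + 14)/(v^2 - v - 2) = (v - 7)/(v + 1)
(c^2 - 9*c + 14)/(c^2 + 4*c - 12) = (c - 7)/(c + 6)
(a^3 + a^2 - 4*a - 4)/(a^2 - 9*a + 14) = (a^2 + 3*a + 2)/(a - 7)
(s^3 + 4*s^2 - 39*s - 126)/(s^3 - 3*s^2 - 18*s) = (s + 7)/s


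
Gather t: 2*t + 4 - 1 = 2*t + 3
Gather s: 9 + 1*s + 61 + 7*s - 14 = 8*s + 56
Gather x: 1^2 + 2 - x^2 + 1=4 - x^2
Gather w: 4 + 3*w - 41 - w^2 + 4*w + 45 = -w^2 + 7*w + 8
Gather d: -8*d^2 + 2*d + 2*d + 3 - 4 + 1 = -8*d^2 + 4*d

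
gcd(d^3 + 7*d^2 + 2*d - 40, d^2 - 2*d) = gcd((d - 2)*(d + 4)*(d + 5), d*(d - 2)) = d - 2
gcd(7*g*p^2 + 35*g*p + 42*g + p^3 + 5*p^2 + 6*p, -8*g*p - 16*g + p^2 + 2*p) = p + 2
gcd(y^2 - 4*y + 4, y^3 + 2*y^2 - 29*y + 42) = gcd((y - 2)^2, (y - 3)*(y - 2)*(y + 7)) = y - 2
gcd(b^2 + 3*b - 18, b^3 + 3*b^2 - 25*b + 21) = b - 3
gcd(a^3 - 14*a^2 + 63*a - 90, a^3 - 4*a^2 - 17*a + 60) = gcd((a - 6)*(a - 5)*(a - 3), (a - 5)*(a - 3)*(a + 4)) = a^2 - 8*a + 15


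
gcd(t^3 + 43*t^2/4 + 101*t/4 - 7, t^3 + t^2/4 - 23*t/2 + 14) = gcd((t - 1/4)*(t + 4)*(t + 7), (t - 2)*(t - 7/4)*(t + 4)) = t + 4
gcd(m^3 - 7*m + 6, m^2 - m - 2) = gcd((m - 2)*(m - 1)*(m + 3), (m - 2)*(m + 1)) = m - 2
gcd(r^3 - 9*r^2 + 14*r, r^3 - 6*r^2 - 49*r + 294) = r - 7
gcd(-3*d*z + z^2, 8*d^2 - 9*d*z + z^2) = 1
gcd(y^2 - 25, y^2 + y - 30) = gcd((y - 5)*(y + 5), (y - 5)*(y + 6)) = y - 5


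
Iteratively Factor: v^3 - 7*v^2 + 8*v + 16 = (v - 4)*(v^2 - 3*v - 4) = (v - 4)^2*(v + 1)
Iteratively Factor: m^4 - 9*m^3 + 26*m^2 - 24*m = (m)*(m^3 - 9*m^2 + 26*m - 24) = m*(m - 2)*(m^2 - 7*m + 12) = m*(m - 3)*(m - 2)*(m - 4)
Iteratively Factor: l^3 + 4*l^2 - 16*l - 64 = (l + 4)*(l^2 - 16) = (l - 4)*(l + 4)*(l + 4)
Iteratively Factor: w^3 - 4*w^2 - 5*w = (w)*(w^2 - 4*w - 5) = w*(w - 5)*(w + 1)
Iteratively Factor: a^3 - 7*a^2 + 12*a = (a - 3)*(a^2 - 4*a) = (a - 4)*(a - 3)*(a)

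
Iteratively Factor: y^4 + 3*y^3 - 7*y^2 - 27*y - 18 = (y - 3)*(y^3 + 6*y^2 + 11*y + 6) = (y - 3)*(y + 2)*(y^2 + 4*y + 3) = (y - 3)*(y + 1)*(y + 2)*(y + 3)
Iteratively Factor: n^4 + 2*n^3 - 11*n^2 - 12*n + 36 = (n + 3)*(n^3 - n^2 - 8*n + 12) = (n - 2)*(n + 3)*(n^2 + n - 6) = (n - 2)^2*(n + 3)*(n + 3)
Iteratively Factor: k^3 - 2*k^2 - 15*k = (k - 5)*(k^2 + 3*k) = (k - 5)*(k + 3)*(k)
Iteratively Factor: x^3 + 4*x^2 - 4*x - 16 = (x - 2)*(x^2 + 6*x + 8) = (x - 2)*(x + 4)*(x + 2)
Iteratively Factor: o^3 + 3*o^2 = (o)*(o^2 + 3*o) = o*(o + 3)*(o)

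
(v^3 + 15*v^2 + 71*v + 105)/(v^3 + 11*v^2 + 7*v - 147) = (v^2 + 8*v + 15)/(v^2 + 4*v - 21)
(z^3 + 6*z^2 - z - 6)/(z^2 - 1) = z + 6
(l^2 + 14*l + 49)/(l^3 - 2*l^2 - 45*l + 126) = (l + 7)/(l^2 - 9*l + 18)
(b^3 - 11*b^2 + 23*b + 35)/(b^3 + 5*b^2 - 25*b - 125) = (b^2 - 6*b - 7)/(b^2 + 10*b + 25)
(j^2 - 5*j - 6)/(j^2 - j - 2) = (j - 6)/(j - 2)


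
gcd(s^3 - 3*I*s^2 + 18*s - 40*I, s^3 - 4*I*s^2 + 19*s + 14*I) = 1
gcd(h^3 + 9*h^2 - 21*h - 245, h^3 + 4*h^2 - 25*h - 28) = h + 7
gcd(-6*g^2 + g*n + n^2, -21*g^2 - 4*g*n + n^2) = 3*g + n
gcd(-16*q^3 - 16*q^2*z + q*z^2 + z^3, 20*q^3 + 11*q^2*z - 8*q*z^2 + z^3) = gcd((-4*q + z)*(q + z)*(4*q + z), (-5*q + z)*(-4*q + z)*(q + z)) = -4*q^2 - 3*q*z + z^2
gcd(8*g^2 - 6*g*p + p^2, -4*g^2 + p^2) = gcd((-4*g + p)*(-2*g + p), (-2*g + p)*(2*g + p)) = -2*g + p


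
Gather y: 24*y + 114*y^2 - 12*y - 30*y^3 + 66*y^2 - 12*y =-30*y^3 + 180*y^2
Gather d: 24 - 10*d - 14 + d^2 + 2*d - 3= d^2 - 8*d + 7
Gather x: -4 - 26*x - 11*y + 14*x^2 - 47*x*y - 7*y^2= 14*x^2 + x*(-47*y - 26) - 7*y^2 - 11*y - 4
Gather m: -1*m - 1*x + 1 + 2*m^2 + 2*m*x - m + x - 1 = 2*m^2 + m*(2*x - 2)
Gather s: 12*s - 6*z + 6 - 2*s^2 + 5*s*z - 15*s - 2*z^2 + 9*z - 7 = -2*s^2 + s*(5*z - 3) - 2*z^2 + 3*z - 1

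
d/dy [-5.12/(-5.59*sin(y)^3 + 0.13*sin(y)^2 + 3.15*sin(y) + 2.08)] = (-85.8624*sin(y)^2 + 1.3312*sin(y) + 16.128)*cos(y)/(-5.59*sin(y)^3 + 0.13*sin(y)^2 + 3.15*sin(y) + 2.08)^2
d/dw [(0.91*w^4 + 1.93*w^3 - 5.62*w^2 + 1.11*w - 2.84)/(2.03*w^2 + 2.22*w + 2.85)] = (3.6946*w^5 + 9.9785*w^4 + 18.9432*w^3 + 1.7718*w^2 - 20.5036*w + 9.4683)/(4.1209*w^4 + 9.0132*w^3 + 16.4994*w^2 + 12.654*w + 8.1225)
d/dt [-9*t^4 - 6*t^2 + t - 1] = -36*t^3 - 12*t + 1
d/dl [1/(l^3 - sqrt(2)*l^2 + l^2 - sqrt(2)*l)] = (-3*l^2 - 2*l + 2*sqrt(2)*l + sqrt(2))/(l^2*(l^2 - sqrt(2)*l + l - sqrt(2))^2)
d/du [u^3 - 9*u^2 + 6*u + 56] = 3*u^2 - 18*u + 6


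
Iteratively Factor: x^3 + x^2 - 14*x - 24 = (x + 2)*(x^2 - x - 12) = (x - 4)*(x + 2)*(x + 3)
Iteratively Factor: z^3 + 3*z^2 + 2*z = (z)*(z^2 + 3*z + 2) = z*(z + 1)*(z + 2)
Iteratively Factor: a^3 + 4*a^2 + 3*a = (a + 3)*(a^2 + a) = a*(a + 3)*(a + 1)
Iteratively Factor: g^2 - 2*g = (g - 2)*(g)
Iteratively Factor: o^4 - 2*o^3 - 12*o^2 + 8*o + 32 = (o + 2)*(o^3 - 4*o^2 - 4*o + 16) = (o + 2)^2*(o^2 - 6*o + 8) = (o - 4)*(o + 2)^2*(o - 2)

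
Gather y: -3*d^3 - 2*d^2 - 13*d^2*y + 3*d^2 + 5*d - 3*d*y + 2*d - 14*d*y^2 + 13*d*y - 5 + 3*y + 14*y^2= -3*d^3 + d^2 + 7*d + y^2*(14 - 14*d) + y*(-13*d^2 + 10*d + 3) - 5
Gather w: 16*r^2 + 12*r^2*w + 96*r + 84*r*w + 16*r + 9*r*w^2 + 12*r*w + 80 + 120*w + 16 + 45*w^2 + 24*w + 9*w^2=16*r^2 + 112*r + w^2*(9*r + 54) + w*(12*r^2 + 96*r + 144) + 96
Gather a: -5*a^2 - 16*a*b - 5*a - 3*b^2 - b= -5*a^2 + a*(-16*b - 5) - 3*b^2 - b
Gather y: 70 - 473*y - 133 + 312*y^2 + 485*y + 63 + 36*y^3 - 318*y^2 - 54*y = 36*y^3 - 6*y^2 - 42*y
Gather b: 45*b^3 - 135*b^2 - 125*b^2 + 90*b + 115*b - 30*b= 45*b^3 - 260*b^2 + 175*b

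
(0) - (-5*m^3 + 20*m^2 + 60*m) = 5*m^3 - 20*m^2 - 60*m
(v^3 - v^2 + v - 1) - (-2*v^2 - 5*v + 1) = v^3 + v^2 + 6*v - 2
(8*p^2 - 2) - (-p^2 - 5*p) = 9*p^2 + 5*p - 2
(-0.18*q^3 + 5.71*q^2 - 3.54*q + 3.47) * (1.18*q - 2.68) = -0.2124*q^4 + 7.2202*q^3 - 19.48*q^2 + 13.5818*q - 9.2996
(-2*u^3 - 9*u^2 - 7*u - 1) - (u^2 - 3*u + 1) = -2*u^3 - 10*u^2 - 4*u - 2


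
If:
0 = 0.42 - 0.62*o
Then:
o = 0.68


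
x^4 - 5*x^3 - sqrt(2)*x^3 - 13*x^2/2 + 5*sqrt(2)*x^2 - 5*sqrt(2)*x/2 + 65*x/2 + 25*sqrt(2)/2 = (x - 5)*(x - 5*sqrt(2)/2)*(x + sqrt(2)/2)*(x + sqrt(2))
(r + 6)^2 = r^2 + 12*r + 36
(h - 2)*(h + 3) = h^2 + h - 6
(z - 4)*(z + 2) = z^2 - 2*z - 8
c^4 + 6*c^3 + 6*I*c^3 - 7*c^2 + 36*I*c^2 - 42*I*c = c*(c - 1)*(c + 7)*(c + 6*I)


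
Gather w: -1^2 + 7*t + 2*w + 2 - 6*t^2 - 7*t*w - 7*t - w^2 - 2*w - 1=-6*t^2 - 7*t*w - w^2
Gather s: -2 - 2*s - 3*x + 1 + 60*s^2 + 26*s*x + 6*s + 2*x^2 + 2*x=60*s^2 + s*(26*x + 4) + 2*x^2 - x - 1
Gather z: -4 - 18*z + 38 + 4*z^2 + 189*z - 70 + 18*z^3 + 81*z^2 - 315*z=18*z^3 + 85*z^2 - 144*z - 36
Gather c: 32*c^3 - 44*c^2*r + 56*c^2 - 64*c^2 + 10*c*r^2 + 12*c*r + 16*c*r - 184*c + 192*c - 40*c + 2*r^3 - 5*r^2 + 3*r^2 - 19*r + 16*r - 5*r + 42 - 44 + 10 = 32*c^3 + c^2*(-44*r - 8) + c*(10*r^2 + 28*r - 32) + 2*r^3 - 2*r^2 - 8*r + 8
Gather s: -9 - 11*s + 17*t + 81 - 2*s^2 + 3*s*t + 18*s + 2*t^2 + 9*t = -2*s^2 + s*(3*t + 7) + 2*t^2 + 26*t + 72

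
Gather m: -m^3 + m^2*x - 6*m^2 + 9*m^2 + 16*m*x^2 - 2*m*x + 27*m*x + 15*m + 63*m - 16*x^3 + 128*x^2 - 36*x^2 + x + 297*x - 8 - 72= -m^3 + m^2*(x + 3) + m*(16*x^2 + 25*x + 78) - 16*x^3 + 92*x^2 + 298*x - 80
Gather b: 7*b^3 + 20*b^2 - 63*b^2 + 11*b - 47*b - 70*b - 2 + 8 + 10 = 7*b^3 - 43*b^2 - 106*b + 16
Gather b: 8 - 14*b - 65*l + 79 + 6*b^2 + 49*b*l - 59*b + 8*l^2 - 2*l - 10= 6*b^2 + b*(49*l - 73) + 8*l^2 - 67*l + 77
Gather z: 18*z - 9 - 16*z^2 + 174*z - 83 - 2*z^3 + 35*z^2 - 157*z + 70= -2*z^3 + 19*z^2 + 35*z - 22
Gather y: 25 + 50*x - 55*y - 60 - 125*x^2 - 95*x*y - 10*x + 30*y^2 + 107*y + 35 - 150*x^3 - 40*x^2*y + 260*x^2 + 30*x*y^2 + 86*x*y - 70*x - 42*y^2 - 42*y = -150*x^3 + 135*x^2 - 30*x + y^2*(30*x - 12) + y*(-40*x^2 - 9*x + 10)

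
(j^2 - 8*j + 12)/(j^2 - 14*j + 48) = (j - 2)/(j - 8)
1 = 1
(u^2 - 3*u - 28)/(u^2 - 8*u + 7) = (u + 4)/(u - 1)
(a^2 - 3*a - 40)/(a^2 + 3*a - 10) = (a - 8)/(a - 2)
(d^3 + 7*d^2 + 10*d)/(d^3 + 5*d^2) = (d + 2)/d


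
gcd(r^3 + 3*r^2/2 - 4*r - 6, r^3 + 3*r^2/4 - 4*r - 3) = r^2 - 4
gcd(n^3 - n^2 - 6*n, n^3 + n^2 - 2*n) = n^2 + 2*n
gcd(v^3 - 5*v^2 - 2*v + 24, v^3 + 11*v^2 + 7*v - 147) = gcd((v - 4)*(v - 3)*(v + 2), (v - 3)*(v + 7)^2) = v - 3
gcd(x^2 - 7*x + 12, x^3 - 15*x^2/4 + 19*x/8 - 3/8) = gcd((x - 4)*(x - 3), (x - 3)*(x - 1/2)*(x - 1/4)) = x - 3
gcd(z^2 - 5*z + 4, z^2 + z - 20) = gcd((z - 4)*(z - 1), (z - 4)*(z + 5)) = z - 4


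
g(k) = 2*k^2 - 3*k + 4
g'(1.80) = 4.20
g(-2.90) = 29.52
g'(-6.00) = -27.00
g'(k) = 4*k - 3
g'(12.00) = 45.00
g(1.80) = 5.08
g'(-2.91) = -14.64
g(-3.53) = 39.51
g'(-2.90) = -14.60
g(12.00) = 256.00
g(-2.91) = 29.67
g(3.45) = 17.46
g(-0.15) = 4.50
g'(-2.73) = -13.92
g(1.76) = 4.92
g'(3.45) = 10.80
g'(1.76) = 4.04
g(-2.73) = 27.10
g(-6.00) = 94.00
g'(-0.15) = -3.60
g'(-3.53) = -17.12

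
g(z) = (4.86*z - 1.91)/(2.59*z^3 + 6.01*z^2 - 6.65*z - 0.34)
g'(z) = (4.86*z - 1.91)*(-7.77*z^2 - 12.02*z + 6.65)/(2.59*z^3 + 6.01*z^2 - 6.65*z - 0.34)^2 + 4.86/(2.59*z^3 + 6.01*z^2 - 6.65*z - 0.34)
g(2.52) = 0.17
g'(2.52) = -0.12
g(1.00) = 1.83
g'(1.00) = -11.94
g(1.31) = 0.63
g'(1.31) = -1.31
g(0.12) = 1.27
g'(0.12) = -10.81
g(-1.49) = -0.64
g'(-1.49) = 0.01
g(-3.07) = -9.46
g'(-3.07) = 160.58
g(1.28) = 0.67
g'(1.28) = -1.48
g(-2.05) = -0.73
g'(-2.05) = 0.36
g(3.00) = 0.12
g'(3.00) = -0.07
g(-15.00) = 0.01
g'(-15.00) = 0.00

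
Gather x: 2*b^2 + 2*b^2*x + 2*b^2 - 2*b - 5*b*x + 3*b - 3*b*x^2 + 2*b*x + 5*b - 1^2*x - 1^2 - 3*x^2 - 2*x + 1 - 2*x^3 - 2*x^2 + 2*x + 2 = 4*b^2 + 6*b - 2*x^3 + x^2*(-3*b - 5) + x*(2*b^2 - 3*b - 1) + 2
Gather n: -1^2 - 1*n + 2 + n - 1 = 0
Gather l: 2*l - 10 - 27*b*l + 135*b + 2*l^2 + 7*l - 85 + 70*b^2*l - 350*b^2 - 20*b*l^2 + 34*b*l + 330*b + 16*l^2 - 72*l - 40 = -350*b^2 + 465*b + l^2*(18 - 20*b) + l*(70*b^2 + 7*b - 63) - 135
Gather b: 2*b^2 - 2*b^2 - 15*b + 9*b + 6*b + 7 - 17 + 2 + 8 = 0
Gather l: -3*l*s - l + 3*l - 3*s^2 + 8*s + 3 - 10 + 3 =l*(2 - 3*s) - 3*s^2 + 8*s - 4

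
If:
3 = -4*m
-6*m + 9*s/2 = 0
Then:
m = -3/4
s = -1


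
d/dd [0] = 0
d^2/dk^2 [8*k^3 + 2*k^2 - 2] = 48*k + 4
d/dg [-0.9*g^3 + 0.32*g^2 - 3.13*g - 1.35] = -2.7*g^2 + 0.64*g - 3.13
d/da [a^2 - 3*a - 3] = 2*a - 3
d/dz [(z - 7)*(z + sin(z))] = z + (z - 7)*(cos(z) + 1) + sin(z)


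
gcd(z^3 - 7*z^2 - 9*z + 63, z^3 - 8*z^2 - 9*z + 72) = z^2 - 9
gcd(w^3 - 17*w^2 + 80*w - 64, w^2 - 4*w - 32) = w - 8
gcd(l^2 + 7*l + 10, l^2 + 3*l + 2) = l + 2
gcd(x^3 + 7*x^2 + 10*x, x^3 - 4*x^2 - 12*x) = x^2 + 2*x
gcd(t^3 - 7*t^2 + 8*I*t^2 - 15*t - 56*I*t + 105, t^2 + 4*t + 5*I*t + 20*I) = t + 5*I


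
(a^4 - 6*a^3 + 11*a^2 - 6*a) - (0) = a^4 - 6*a^3 + 11*a^2 - 6*a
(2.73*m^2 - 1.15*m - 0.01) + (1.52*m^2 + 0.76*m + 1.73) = 4.25*m^2 - 0.39*m + 1.72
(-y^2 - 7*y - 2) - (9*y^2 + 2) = -10*y^2 - 7*y - 4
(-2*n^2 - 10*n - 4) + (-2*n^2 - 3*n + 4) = -4*n^2 - 13*n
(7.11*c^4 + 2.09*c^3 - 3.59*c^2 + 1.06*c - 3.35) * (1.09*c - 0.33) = 7.7499*c^5 - 0.0682000000000005*c^4 - 4.6028*c^3 + 2.3401*c^2 - 4.0013*c + 1.1055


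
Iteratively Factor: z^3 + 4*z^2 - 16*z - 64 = (z + 4)*(z^2 - 16) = (z - 4)*(z + 4)*(z + 4)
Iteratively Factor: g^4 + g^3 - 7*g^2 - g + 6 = (g + 3)*(g^3 - 2*g^2 - g + 2) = (g + 1)*(g + 3)*(g^2 - 3*g + 2) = (g - 1)*(g + 1)*(g + 3)*(g - 2)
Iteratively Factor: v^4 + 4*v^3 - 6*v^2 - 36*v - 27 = (v + 3)*(v^3 + v^2 - 9*v - 9) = (v + 1)*(v + 3)*(v^2 - 9) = (v + 1)*(v + 3)^2*(v - 3)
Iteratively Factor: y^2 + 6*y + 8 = (y + 2)*(y + 4)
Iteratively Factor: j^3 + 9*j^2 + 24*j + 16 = (j + 1)*(j^2 + 8*j + 16) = (j + 1)*(j + 4)*(j + 4)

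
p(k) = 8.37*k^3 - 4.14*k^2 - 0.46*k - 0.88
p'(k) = 25.11*k^2 - 8.28*k - 0.46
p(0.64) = -0.68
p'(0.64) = 4.53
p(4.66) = 754.07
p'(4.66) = 506.23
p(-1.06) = -15.01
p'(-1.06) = 36.53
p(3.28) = 248.43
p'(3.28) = 242.53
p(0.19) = -1.06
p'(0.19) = -1.13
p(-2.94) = -248.01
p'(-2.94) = 240.92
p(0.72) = -0.23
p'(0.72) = 6.60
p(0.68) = -0.48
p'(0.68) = 5.52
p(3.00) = 186.47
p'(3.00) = 200.69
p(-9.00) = -6433.81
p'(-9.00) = 2107.97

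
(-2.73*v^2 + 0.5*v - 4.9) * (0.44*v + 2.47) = -1.2012*v^3 - 6.5231*v^2 - 0.921*v - 12.103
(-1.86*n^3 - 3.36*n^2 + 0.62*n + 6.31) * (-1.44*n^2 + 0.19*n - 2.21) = 2.6784*n^5 + 4.485*n^4 + 2.5794*n^3 - 1.543*n^2 - 0.1713*n - 13.9451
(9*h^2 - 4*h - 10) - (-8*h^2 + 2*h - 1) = 17*h^2 - 6*h - 9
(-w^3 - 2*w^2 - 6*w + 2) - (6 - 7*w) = -w^3 - 2*w^2 + w - 4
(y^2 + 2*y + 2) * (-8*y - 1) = -8*y^3 - 17*y^2 - 18*y - 2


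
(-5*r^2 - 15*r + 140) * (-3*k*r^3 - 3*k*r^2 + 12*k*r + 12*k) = 15*k*r^5 + 60*k*r^4 - 435*k*r^3 - 660*k*r^2 + 1500*k*r + 1680*k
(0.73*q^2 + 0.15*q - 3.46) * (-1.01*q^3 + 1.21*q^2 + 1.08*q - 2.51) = -0.7373*q^5 + 0.7318*q^4 + 4.4645*q^3 - 5.8569*q^2 - 4.1133*q + 8.6846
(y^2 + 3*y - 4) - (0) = y^2 + 3*y - 4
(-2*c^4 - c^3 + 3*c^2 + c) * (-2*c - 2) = 4*c^5 + 6*c^4 - 4*c^3 - 8*c^2 - 2*c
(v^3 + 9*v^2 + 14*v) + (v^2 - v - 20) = v^3 + 10*v^2 + 13*v - 20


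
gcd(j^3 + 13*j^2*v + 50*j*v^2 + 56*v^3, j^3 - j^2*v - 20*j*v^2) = j + 4*v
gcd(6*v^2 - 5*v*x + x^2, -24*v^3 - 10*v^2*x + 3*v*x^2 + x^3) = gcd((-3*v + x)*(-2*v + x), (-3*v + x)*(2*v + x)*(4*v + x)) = -3*v + x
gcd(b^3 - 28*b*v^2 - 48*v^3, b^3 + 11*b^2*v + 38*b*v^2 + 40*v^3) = b^2 + 6*b*v + 8*v^2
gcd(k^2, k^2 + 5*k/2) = k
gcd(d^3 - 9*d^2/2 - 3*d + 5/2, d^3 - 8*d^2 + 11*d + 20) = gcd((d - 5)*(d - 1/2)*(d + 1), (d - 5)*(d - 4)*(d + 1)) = d^2 - 4*d - 5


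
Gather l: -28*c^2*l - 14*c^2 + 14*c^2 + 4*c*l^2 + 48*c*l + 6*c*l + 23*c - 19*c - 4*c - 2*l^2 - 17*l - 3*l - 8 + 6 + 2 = l^2*(4*c - 2) + l*(-28*c^2 + 54*c - 20)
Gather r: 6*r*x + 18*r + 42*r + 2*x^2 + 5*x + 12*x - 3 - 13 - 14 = r*(6*x + 60) + 2*x^2 + 17*x - 30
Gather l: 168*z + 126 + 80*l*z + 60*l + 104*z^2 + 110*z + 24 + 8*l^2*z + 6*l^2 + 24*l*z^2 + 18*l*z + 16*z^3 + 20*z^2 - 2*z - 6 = l^2*(8*z + 6) + l*(24*z^2 + 98*z + 60) + 16*z^3 + 124*z^2 + 276*z + 144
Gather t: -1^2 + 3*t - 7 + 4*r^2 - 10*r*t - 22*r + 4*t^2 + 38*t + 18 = 4*r^2 - 22*r + 4*t^2 + t*(41 - 10*r) + 10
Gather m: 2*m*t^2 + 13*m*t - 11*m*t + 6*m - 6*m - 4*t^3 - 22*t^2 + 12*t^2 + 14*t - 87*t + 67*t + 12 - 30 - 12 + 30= m*(2*t^2 + 2*t) - 4*t^3 - 10*t^2 - 6*t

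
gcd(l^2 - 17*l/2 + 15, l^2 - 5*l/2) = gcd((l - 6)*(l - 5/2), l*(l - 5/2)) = l - 5/2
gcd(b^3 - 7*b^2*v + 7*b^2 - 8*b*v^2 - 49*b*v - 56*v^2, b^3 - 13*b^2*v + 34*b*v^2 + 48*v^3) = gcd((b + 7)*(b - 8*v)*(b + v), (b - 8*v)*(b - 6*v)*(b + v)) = -b^2 + 7*b*v + 8*v^2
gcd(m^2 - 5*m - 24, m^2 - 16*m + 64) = m - 8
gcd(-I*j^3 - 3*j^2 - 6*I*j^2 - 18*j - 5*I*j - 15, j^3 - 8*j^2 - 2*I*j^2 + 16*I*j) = 1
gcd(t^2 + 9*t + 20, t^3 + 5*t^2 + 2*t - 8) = t + 4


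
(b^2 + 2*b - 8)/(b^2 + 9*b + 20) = (b - 2)/(b + 5)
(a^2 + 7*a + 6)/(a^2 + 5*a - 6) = (a + 1)/(a - 1)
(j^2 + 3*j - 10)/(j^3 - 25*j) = (j - 2)/(j*(j - 5))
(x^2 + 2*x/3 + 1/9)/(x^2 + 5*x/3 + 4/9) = (3*x + 1)/(3*x + 4)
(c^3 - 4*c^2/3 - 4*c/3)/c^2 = c - 4/3 - 4/(3*c)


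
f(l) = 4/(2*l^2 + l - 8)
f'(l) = 4*(-4*l - 1)/(2*l^2 + l - 8)^2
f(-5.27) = 0.09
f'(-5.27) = 0.04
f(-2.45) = 2.57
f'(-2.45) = 14.56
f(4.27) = 0.12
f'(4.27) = -0.07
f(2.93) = 0.33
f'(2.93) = -0.35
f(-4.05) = 0.19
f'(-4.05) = 0.14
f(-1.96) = -1.76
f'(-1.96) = 5.28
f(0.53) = -0.58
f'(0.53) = -0.26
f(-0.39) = -0.49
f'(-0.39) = 0.03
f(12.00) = 0.01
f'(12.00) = 0.00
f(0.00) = -0.50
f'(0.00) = -0.06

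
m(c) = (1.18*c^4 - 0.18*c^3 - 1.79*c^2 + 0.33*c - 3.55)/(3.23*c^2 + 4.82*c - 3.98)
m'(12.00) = 8.18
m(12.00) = 46.05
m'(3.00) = 1.72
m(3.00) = 1.82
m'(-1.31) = 0.86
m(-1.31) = 0.67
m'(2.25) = 1.28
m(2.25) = 0.70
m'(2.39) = 1.35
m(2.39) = 0.89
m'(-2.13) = 636.36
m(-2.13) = 33.50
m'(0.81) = 9.53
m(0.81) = -1.98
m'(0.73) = 23.43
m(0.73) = -3.17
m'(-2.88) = -0.50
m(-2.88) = 7.41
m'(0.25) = 3.68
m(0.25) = 1.39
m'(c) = (-6.46*c - 4.82)*(1.18*c^4 - 0.18*c^3 - 1.79*c^2 + 0.33*c - 3.55)/(3.23*c^2 + 4.82*c - 3.98)^2 + (4.72*c^3 - 0.54*c^2 - 3.58*c + 0.33)/(3.23*c^2 + 4.82*c - 3.98)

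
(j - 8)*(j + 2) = j^2 - 6*j - 16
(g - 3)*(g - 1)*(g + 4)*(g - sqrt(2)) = g^4 - sqrt(2)*g^3 - 13*g^2 + 12*g + 13*sqrt(2)*g - 12*sqrt(2)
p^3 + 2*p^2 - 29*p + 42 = (p - 3)*(p - 2)*(p + 7)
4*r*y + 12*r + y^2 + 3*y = (4*r + y)*(y + 3)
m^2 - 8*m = m*(m - 8)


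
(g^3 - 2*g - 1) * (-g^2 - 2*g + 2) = -g^5 - 2*g^4 + 4*g^3 + 5*g^2 - 2*g - 2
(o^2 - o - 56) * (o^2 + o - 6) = o^4 - 63*o^2 - 50*o + 336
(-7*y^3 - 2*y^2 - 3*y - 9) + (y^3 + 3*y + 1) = -6*y^3 - 2*y^2 - 8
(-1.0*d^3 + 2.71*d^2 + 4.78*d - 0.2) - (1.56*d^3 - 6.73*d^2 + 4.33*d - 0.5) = -2.56*d^3 + 9.44*d^2 + 0.45*d + 0.3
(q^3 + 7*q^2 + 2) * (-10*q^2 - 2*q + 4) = -10*q^5 - 72*q^4 - 10*q^3 + 8*q^2 - 4*q + 8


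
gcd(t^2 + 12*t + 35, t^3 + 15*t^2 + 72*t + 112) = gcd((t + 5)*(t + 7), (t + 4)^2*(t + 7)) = t + 7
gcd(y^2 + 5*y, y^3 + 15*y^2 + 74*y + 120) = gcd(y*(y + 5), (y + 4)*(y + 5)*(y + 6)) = y + 5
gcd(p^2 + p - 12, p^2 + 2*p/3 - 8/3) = 1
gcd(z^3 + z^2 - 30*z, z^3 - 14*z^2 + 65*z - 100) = z - 5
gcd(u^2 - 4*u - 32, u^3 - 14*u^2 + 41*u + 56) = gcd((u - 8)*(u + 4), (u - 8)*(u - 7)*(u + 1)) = u - 8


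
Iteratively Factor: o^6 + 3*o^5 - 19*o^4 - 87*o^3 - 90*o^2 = (o)*(o^5 + 3*o^4 - 19*o^3 - 87*o^2 - 90*o) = o*(o + 3)*(o^4 - 19*o^2 - 30*o) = o^2*(o + 3)*(o^3 - 19*o - 30) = o^2*(o + 2)*(o + 3)*(o^2 - 2*o - 15) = o^2*(o - 5)*(o + 2)*(o + 3)*(o + 3)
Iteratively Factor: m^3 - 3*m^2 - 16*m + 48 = (m - 3)*(m^2 - 16) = (m - 4)*(m - 3)*(m + 4)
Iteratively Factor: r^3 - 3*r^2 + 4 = (r - 2)*(r^2 - r - 2) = (r - 2)*(r + 1)*(r - 2)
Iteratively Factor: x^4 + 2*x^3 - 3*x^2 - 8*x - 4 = (x + 2)*(x^3 - 3*x - 2) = (x - 2)*(x + 2)*(x^2 + 2*x + 1) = (x - 2)*(x + 1)*(x + 2)*(x + 1)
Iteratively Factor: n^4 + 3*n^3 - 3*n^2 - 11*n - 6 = (n + 1)*(n^3 + 2*n^2 - 5*n - 6) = (n + 1)*(n + 3)*(n^2 - n - 2) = (n + 1)^2*(n + 3)*(n - 2)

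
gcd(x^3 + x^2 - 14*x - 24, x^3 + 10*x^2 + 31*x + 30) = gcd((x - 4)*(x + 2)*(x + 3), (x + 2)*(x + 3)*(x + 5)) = x^2 + 5*x + 6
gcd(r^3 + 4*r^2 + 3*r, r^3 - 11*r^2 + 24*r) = r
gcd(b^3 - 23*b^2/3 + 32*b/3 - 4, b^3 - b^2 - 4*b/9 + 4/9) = b^2 - 5*b/3 + 2/3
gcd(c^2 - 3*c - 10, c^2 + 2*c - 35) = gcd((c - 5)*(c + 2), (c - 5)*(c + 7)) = c - 5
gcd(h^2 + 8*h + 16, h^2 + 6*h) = 1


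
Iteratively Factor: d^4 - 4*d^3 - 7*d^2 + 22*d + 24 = (d - 4)*(d^3 - 7*d - 6) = (d - 4)*(d + 2)*(d^2 - 2*d - 3) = (d - 4)*(d + 1)*(d + 2)*(d - 3)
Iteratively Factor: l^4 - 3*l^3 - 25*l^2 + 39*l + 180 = (l + 3)*(l^3 - 6*l^2 - 7*l + 60) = (l - 5)*(l + 3)*(l^2 - l - 12) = (l - 5)*(l + 3)^2*(l - 4)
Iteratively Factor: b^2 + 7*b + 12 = (b + 3)*(b + 4)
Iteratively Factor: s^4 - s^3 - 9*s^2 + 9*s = (s + 3)*(s^3 - 4*s^2 + 3*s) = (s - 1)*(s + 3)*(s^2 - 3*s) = (s - 3)*(s - 1)*(s + 3)*(s)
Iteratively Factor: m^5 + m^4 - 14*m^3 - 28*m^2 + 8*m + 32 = (m + 2)*(m^4 - m^3 - 12*m^2 - 4*m + 16) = (m - 1)*(m + 2)*(m^3 - 12*m - 16) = (m - 4)*(m - 1)*(m + 2)*(m^2 + 4*m + 4) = (m - 4)*(m - 1)*(m + 2)^2*(m + 2)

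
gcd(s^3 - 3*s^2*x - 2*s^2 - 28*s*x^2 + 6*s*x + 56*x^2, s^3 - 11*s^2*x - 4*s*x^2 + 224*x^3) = -s^2 + 3*s*x + 28*x^2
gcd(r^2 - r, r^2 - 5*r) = r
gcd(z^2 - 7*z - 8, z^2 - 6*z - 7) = z + 1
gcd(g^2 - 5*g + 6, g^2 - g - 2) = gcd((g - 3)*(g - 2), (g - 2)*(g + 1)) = g - 2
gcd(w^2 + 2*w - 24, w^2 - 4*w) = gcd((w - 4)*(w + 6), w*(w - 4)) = w - 4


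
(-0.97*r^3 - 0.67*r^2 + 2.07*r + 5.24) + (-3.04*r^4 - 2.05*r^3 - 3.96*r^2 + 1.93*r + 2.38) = -3.04*r^4 - 3.02*r^3 - 4.63*r^2 + 4.0*r + 7.62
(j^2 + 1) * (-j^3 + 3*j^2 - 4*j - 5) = -j^5 + 3*j^4 - 5*j^3 - 2*j^2 - 4*j - 5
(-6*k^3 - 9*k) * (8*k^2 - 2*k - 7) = -48*k^5 + 12*k^4 - 30*k^3 + 18*k^2 + 63*k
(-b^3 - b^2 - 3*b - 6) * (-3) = 3*b^3 + 3*b^2 + 9*b + 18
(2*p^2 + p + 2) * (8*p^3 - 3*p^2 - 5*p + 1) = 16*p^5 + 2*p^4 + 3*p^3 - 9*p^2 - 9*p + 2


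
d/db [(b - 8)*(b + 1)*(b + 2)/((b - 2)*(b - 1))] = (b^4 - 6*b^3 + 43*b^2 + 12*b - 92)/(b^4 - 6*b^3 + 13*b^2 - 12*b + 4)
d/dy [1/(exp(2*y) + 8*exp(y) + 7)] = 2*(-exp(y) - 4)*exp(y)/(exp(2*y) + 8*exp(y) + 7)^2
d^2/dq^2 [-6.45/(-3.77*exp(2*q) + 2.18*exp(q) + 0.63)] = ((14.061 - 97.266*exp(q))*(-3.77*exp(2*q) + 2.18*exp(q) + 0.63) - 6.45*(7.54*exp(q) - 2.18)*(15.08*exp(q) - 4.36)*exp(q))*exp(q)/(-3.77*exp(2*q) + 2.18*exp(q) + 0.63)^3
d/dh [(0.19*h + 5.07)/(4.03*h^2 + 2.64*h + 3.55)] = (0.7657*h^2 + 0.5016*h - (0.19*h + 5.07)*(8.06*h + 2.64) + 0.6745)/(4.03*h^2 + 2.64*h + 3.55)^2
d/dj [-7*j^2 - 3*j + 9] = -14*j - 3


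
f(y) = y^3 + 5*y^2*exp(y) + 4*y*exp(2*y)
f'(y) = 5*y^2*exp(y) + 3*y^2 + 8*y*exp(2*y) + 10*y*exp(y) + 4*exp(2*y)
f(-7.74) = -463.55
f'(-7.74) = 179.82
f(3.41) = 14293.32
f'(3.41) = 31478.58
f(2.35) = 1336.01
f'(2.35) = 3059.31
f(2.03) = 636.00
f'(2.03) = 1497.21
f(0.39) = 4.59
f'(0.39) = 22.87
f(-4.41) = -84.59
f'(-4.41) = 58.99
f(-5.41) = -157.69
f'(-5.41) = 88.22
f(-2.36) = -10.60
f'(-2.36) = 16.98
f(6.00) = 3978948.18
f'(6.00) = 8560180.06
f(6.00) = 3978948.18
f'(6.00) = 8560180.06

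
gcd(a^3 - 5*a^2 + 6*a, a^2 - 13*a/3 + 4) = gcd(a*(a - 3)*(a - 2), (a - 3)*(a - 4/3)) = a - 3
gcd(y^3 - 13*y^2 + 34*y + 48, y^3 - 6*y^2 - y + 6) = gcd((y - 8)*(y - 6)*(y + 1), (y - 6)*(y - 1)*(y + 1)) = y^2 - 5*y - 6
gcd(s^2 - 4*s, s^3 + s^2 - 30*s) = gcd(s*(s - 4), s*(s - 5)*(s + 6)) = s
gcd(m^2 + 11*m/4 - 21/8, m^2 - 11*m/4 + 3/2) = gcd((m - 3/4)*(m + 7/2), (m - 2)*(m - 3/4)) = m - 3/4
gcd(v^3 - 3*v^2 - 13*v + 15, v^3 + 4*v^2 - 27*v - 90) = v^2 - 2*v - 15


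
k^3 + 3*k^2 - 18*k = k*(k - 3)*(k + 6)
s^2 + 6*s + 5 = (s + 1)*(s + 5)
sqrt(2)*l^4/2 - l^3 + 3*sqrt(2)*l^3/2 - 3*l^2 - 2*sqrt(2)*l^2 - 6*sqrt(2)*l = l*(l + 3)*(l - 2*sqrt(2))*(sqrt(2)*l/2 + 1)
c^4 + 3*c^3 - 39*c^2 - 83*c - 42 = (c - 6)*(c + 1)^2*(c + 7)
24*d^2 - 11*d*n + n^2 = (-8*d + n)*(-3*d + n)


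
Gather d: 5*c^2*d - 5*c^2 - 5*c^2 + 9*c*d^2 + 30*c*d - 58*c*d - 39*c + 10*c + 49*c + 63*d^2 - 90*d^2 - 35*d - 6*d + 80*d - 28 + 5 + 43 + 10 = -10*c^2 + 20*c + d^2*(9*c - 27) + d*(5*c^2 - 28*c + 39) + 30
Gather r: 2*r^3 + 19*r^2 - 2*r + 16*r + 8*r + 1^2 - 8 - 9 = 2*r^3 + 19*r^2 + 22*r - 16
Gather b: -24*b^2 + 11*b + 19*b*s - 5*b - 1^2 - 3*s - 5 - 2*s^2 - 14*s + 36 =-24*b^2 + b*(19*s + 6) - 2*s^2 - 17*s + 30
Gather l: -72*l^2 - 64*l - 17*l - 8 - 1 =-72*l^2 - 81*l - 9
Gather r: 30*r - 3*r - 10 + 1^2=27*r - 9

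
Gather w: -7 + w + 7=w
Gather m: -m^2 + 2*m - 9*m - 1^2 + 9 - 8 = -m^2 - 7*m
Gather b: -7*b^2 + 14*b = -7*b^2 + 14*b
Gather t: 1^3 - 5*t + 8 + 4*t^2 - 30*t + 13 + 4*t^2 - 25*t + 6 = 8*t^2 - 60*t + 28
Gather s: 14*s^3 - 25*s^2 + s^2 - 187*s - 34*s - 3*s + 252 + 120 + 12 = 14*s^3 - 24*s^2 - 224*s + 384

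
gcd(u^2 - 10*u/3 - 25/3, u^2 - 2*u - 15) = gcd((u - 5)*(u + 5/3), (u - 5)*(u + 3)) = u - 5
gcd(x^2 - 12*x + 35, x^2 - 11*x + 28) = x - 7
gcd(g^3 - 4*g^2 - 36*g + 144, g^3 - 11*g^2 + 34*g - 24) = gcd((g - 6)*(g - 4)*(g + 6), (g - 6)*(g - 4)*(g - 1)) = g^2 - 10*g + 24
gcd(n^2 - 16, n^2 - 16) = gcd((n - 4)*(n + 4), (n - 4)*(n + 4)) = n^2 - 16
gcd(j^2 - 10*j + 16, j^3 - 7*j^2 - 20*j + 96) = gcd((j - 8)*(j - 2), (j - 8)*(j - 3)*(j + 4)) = j - 8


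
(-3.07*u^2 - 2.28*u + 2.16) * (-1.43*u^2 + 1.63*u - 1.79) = 4.3901*u^4 - 1.7437*u^3 - 1.3099*u^2 + 7.602*u - 3.8664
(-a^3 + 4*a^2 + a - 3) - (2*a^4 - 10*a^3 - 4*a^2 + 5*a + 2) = -2*a^4 + 9*a^3 + 8*a^2 - 4*a - 5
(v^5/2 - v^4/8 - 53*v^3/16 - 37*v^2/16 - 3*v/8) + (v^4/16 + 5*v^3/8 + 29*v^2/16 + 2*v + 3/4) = v^5/2 - v^4/16 - 43*v^3/16 - v^2/2 + 13*v/8 + 3/4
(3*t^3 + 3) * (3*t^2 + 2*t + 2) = 9*t^5 + 6*t^4 + 6*t^3 + 9*t^2 + 6*t + 6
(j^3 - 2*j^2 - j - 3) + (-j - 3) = j^3 - 2*j^2 - 2*j - 6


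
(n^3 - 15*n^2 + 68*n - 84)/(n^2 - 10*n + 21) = (n^2 - 8*n + 12)/(n - 3)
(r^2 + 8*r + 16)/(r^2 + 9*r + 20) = (r + 4)/(r + 5)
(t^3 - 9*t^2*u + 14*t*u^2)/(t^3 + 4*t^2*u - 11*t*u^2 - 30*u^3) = t*(t^2 - 9*t*u + 14*u^2)/(t^3 + 4*t^2*u - 11*t*u^2 - 30*u^3)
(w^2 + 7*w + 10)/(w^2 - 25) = (w + 2)/(w - 5)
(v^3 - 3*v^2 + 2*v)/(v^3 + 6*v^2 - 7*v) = (v - 2)/(v + 7)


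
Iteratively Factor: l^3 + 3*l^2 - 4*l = (l)*(l^2 + 3*l - 4) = l*(l - 1)*(l + 4)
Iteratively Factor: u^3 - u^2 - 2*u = (u - 2)*(u^2 + u) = u*(u - 2)*(u + 1)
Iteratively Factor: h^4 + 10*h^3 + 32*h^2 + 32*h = (h + 2)*(h^3 + 8*h^2 + 16*h) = (h + 2)*(h + 4)*(h^2 + 4*h) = h*(h + 2)*(h + 4)*(h + 4)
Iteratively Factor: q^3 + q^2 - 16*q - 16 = (q + 4)*(q^2 - 3*q - 4) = (q - 4)*(q + 4)*(q + 1)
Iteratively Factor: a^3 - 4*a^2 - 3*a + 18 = (a + 2)*(a^2 - 6*a + 9) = (a - 3)*(a + 2)*(a - 3)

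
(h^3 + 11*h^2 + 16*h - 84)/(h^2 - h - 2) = (h^2 + 13*h + 42)/(h + 1)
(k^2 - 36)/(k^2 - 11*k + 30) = (k + 6)/(k - 5)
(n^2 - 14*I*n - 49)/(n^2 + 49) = (n - 7*I)/(n + 7*I)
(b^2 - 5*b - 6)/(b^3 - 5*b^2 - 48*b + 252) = (b + 1)/(b^2 + b - 42)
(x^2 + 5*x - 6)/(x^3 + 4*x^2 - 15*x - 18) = (x - 1)/(x^2 - 2*x - 3)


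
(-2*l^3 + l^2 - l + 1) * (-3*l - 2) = 6*l^4 + l^3 + l^2 - l - 2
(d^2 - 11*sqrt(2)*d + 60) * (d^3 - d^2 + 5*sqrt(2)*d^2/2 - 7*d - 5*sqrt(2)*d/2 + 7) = d^5 - 17*sqrt(2)*d^4/2 - d^4 - 2*d^3 + 17*sqrt(2)*d^3/2 + 2*d^2 + 227*sqrt(2)*d^2 - 420*d - 227*sqrt(2)*d + 420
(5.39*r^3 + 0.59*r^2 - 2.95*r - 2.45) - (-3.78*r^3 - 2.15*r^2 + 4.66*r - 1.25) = 9.17*r^3 + 2.74*r^2 - 7.61*r - 1.2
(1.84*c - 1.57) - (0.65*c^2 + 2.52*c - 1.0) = -0.65*c^2 - 0.68*c - 0.57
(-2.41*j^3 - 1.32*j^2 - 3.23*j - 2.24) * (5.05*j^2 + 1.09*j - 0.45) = -12.1705*j^5 - 9.2929*j^4 - 16.6658*j^3 - 14.2387*j^2 - 0.9881*j + 1.008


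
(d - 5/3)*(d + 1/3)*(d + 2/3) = d^3 - 2*d^2/3 - 13*d/9 - 10/27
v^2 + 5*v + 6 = (v + 2)*(v + 3)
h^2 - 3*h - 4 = (h - 4)*(h + 1)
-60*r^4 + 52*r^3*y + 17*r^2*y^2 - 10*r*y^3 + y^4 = (-6*r + y)*(-5*r + y)*(-r + y)*(2*r + y)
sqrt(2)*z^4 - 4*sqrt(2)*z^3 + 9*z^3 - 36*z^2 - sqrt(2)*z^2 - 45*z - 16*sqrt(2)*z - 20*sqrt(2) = (z - 5)*(z + 1)*(z + 4*sqrt(2))*(sqrt(2)*z + 1)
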